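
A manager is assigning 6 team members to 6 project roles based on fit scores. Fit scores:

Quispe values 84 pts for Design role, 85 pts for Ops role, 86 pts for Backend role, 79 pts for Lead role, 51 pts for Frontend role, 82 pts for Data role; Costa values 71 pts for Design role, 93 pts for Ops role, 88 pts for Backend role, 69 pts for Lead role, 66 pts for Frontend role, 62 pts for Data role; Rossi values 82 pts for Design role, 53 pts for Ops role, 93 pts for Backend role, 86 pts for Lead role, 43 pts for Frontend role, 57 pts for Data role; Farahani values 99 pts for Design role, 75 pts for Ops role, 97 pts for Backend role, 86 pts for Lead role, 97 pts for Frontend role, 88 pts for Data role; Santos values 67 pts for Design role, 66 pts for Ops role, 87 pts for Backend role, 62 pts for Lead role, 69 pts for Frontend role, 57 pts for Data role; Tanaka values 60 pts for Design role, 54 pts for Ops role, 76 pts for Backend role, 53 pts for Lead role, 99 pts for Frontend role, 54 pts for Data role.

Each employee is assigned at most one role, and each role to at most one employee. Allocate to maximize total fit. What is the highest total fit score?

Maximum total: 546 pts

Optimal: Quispe→Data role (82 pts), Costa→Ops role (93 pts), Rossi→Lead role (86 pts), Farahani→Design role (99 pts), Santos→Backend role (87 pts), Tanaka→Frontend role (99 pts) — total 82+93+86+99+87+99 = 546 pts.
Max-entry greedy (repeatedly take the single best remaining cell) gives 528 pts, worse by 18.
Swapping Quispe↔Rossi (Quispe→Lead role 79 pts, Rossi→Data role 57 pts) loses 32.
Every other assignment is strictly worse.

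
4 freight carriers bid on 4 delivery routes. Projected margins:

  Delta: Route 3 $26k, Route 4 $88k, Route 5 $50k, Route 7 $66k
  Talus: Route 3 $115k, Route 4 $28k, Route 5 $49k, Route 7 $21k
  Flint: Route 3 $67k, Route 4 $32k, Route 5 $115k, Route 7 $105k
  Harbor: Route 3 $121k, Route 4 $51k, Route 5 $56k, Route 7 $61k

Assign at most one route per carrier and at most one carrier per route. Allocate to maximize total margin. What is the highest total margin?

Maximum total: $379k

Optimal: Delta→Route 4 ($88k), Talus→Route 3 ($115k), Flint→Route 5 ($115k), Harbor→Route 7 ($61k) — total 88+115+115+61 = $379k.
Max-entry greedy (repeatedly take the single best remaining cell) gives $345k, worse by 34.
Swapping Flint↔Harbor (Flint→Route 7 $105k, Harbor→Route 5 $56k) loses 15.
Every other assignment is strictly worse.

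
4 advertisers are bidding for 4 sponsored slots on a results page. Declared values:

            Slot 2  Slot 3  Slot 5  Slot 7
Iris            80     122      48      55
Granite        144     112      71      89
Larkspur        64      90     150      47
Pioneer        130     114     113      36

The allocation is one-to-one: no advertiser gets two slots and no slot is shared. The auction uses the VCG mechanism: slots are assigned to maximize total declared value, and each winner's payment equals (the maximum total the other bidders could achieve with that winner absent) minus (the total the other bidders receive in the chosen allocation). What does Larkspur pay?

Efficient allocation: Iris→Slot 3 ($122), Granite→Slot 7 ($89), Larkspur→Slot 5 ($150), Pioneer→Slot 2 ($130); total welfare W = $491.
Larkspur receives Slot 5 at value $150, so the others get W − 150 = $341.
Without Larkspur: best allocation of the remaining 3 bidders over all 4 slots is Iris→Slot 3 ($122), Granite→Slot 2 ($144), Pioneer→Slot 5 ($113), total $379.
VCG payment = (others' best without Larkspur) − (others' welfare with Larkspur) = 379 − 341 = $38.

Larkspur pays $38.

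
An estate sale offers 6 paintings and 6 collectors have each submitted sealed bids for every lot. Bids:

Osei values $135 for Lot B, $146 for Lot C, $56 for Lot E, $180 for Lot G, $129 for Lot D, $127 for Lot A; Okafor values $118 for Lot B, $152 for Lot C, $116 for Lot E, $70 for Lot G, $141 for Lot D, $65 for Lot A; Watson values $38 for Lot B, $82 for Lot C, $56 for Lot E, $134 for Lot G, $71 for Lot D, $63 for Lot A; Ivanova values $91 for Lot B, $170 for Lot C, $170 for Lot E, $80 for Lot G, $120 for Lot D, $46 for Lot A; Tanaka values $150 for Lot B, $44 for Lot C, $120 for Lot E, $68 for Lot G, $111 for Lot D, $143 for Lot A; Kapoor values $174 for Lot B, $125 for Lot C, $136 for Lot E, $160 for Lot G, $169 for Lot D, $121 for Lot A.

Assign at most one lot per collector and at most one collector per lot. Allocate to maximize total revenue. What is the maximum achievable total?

Max total: $908

This is a one-to-one assignment (maximum-weight bipartite matching).
Optimal: Osei→Lot C ($146), Okafor→Lot D ($141), Watson→Lot G ($134), Ivanova→Lot E ($170), Tanaka→Lot A ($143), Kapoor→Lot B ($174) — total 146+141+134+170+143+174 = $908.
Max-entry greedy (repeatedly take the single best remaining cell) gives $864, worse by 44.
Next-best assignment: Osei→Lot B, Okafor→Lot C, Watson→Lot G, Ivanova→Lot E, Tanaka→Lot A, Kapoor→Lot D = $903.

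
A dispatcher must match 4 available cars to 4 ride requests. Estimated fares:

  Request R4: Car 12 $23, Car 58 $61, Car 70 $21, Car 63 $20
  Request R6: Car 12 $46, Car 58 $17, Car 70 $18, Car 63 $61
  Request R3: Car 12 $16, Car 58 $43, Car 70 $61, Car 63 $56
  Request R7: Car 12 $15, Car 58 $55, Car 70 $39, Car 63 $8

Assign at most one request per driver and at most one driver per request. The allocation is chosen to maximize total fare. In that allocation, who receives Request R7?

Optimal: Car 12→Request R6 ($46), Car 58→Request R4 ($61), Car 70→Request R7 ($39), Car 63→Request R3 ($56) — total 46+61+39+56 = $202.
Row-greedy (each driver in turn takes its best remaining request) gives $176, worse by 26.
Swapping Car 70↔Car 12 (Car 70→Request R6 $18, Car 12→Request R7 $15) loses 52.
Car 70's own top request is Request R3 ($61), but forcing Car 70→Request R3 and reassigning the rest optimally gives only $200 — worse by 2.

Car 70 receives Request R7.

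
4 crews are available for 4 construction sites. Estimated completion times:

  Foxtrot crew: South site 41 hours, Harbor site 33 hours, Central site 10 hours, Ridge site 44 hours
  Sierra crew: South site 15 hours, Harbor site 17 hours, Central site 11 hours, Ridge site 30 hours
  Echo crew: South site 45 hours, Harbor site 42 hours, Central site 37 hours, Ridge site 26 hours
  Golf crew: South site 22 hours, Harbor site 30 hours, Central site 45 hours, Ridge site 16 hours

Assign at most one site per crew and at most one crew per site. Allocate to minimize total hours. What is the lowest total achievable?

Optimal: Foxtrot crew→Central site (10 hours), Sierra crew→Harbor site (17 hours), Echo crew→Ridge site (26 hours), Golf crew→South site (22 hours) — total 10+17+26+22 = 75 hours.
Next-best assignment: Foxtrot crew→Central site, Sierra crew→South site, Echo crew→Ridge site, Golf crew→Harbor site = 81 hours.
Swapping Golf crew↔Foxtrot crew (Golf crew→Central site 45 hours, Foxtrot crew→South site 41 hours) adds 54.

Min total: 75 hours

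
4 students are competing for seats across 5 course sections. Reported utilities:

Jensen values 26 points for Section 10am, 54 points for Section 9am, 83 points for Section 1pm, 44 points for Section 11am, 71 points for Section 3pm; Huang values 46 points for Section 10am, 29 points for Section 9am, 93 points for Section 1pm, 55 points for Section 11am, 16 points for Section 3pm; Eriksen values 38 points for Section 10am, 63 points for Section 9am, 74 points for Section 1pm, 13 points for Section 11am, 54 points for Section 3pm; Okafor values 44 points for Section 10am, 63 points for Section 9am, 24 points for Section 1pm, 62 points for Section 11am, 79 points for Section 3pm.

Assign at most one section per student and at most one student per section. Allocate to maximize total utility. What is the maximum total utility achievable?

This is the linear assignment problem.
Optimal: Jensen→Section 3pm (71 points), Huang→Section 1pm (93 points), Eriksen→Section 9am (63 points), Okafor→Section 11am (62 points) — total 71+93+63+62 = 289 points.
Row-greedy (each student in turn takes its best remaining section) gives 280 points, worse by 9.
Next-best assignment: Jensen→Section 1pm, Huang→Section 11am, Eriksen→Section 9am, Okafor→Section 3pm = 280 points.
No other one-to-one assignment exceeds 289 points.

Max total: 289 points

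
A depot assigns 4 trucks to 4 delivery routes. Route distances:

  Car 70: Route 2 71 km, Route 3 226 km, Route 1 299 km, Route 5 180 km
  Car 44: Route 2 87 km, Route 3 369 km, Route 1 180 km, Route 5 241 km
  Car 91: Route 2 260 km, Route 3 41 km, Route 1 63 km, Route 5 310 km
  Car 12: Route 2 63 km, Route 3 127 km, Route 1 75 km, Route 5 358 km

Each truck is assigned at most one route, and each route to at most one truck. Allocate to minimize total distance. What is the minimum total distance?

Optimal: Car 70→Route 5 (180 km), Car 44→Route 2 (87 km), Car 91→Route 3 (41 km), Car 12→Route 1 (75 km) — total 180+87+41+75 = 383 km.
Min-entry greedy (repeatedly take the single cheapest remaining cell) gives 464 km, worse by 81.
Next-best assignment: Car 70→Route 2, Car 44→Route 5, Car 91→Route 3, Car 12→Route 1 = 428 km.
Swapping Car 44↔Car 91 (Car 44→Route 3 369 km, Car 91→Route 2 260 km) adds 501.

Minimum total: 383 km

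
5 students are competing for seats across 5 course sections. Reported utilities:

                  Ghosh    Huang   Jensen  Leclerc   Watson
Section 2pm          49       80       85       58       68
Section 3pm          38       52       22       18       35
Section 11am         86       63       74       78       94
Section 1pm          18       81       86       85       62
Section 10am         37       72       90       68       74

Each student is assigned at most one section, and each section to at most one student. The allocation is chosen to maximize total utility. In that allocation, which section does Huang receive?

Huang receives Section 2pm.

This is a one-to-one assignment (maximum-weight bipartite matching).
Optimal: Ghosh→Section 3pm (38 points), Huang→Section 2pm (80 points), Jensen→Section 10am (90 points), Leclerc→Section 1pm (85 points), Watson→Section 11am (94 points) — total 38+80+90+85+94 = 387 points.
Row-greedy (each student in turn takes its best remaining section) gives 350 points, worse by 37.
Swapping Jensen↔Huang (Jensen→Section 2pm 85 points, Huang→Section 10am 72 points) loses 13.
Huang's own top section is Section 1pm (81 points), but forcing Huang→Section 1pm and reassigning the rest optimally gives only 366 points — worse by 21.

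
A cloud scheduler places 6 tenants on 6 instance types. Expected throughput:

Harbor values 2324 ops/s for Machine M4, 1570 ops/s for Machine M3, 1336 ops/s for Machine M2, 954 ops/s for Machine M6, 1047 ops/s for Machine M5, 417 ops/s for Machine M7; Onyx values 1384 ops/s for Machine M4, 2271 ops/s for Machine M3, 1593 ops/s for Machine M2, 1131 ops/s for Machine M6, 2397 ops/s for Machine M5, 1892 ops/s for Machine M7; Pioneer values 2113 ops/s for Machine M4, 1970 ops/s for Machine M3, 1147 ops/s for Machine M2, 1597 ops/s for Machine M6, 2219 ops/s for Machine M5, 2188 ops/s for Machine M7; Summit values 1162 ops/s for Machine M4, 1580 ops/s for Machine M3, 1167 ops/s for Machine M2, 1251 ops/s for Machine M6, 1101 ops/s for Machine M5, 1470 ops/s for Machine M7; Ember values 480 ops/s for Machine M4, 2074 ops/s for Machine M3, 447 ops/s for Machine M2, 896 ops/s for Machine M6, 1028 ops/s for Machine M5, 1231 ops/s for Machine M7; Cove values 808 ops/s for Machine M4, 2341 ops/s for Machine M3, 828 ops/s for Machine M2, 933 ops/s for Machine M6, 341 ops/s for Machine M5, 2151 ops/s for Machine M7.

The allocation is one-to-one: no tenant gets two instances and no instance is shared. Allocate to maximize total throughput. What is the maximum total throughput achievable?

Optimal: Harbor→Machine M4 (2324 ops/s), Onyx→Machine M5 (2397 ops/s), Pioneer→Machine M6 (1597 ops/s), Summit→Machine M2 (1167 ops/s), Ember→Machine M3 (2074 ops/s), Cove→Machine M7 (2151 ops/s) — total 2324+2397+1597+1167+2074+2151 = 11710 ops/s.
Max-entry greedy (repeatedly take the single best remaining cell) gives 10948 ops/s, worse by 762.
Next-best assignment: Harbor→Machine M4, Onyx→Machine M2, Pioneer→Machine M5, Summit→Machine M6, Ember→Machine M3, Cove→Machine M7 = 11612 ops/s.
Checked against all permutations: 11710 ops/s is optimal.

Max total: 11710 ops/s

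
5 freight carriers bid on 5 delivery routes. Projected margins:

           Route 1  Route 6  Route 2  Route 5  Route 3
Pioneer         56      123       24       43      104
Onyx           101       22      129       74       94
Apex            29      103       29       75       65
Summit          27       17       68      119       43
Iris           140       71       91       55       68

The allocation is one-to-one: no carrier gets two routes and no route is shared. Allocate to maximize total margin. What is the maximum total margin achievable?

Optimal: Pioneer→Route 3 ($104k), Onyx→Route 2 ($129k), Apex→Route 6 ($103k), Summit→Route 5 ($119k), Iris→Route 1 ($140k) — total 104+129+103+119+140 = $595k.
Column-greedy (each route in turn goes to its best remaining carrier) gives $576k, worse by 19.
Swapping Apex↔Pioneer (Apex→Route 3 $65k, Pioneer→Route 6 $123k) loses 19.
Checked against all permutations: $595k is optimal.

Maximum total: $595k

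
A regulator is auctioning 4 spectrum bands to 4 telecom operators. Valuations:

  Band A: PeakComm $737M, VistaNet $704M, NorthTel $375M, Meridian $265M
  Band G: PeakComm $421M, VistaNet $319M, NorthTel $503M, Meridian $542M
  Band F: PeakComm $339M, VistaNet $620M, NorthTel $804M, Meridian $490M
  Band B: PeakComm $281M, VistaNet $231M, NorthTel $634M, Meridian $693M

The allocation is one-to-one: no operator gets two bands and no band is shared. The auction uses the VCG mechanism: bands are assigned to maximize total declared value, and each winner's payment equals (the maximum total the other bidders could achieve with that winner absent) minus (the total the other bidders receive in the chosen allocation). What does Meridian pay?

Efficient allocation: PeakComm→Band G ($421M), VistaNet→Band A ($704M), NorthTel→Band F ($804M), Meridian→Band B ($693M); total welfare W = $2622M.
Meridian receives Band B at value $693M, so the others get W − 693 = $1929M.
Without Meridian: best allocation of the remaining 3 bidders over all 4 bands is PeakComm→Band A ($737M), VistaNet→Band F ($620M), NorthTel→Band B ($634M), total $1991M.
VCG payment = (others' best without Meridian) − (others' welfare with Meridian) = 1991 − 1929 = $62M.

Meridian pays $62M.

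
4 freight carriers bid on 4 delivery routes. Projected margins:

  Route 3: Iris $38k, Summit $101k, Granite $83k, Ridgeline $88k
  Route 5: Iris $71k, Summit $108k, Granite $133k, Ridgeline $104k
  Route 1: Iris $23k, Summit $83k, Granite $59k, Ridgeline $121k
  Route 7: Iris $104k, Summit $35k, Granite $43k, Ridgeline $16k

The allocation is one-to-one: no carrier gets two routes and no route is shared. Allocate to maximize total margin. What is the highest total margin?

Maximum total: $459k

This is a one-to-one assignment (maximum-weight bipartite matching).
Optimal: Iris→Route 7 ($104k), Summit→Route 3 ($101k), Granite→Route 5 ($133k), Ridgeline→Route 1 ($121k) — total 104+101+133+121 = $459k.
Row-greedy (each carrier in turn takes its best remaining route) gives $416k, worse by 43.
No other one-to-one assignment exceeds $459k.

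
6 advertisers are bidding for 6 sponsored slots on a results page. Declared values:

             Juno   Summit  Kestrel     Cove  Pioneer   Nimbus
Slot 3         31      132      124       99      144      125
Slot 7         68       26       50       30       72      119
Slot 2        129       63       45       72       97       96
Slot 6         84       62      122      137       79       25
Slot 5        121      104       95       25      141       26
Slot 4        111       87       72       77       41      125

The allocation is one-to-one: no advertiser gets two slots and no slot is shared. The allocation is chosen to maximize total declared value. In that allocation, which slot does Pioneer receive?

Pioneer receives Slot 5.

Optimal: Juno→Slot 2 ($129), Summit→Slot 4 ($87), Kestrel→Slot 3 ($124), Cove→Slot 6 ($137), Pioneer→Slot 5 ($141), Nimbus→Slot 7 ($119) — total 129+87+124+137+141+119 = $737.
Column-greedy (each slot in turn goes to its best remaining advertiser) gives $705, worse by 32.
Swapping Juno↔Summit (Juno→Slot 4 $111, Summit→Slot 2 $63) loses 42.
Pioneer's own top slot is Slot 3 ($144), but forcing Pioneer→Slot 3 and reassigning the rest optimally gives only $711 — worse by 26.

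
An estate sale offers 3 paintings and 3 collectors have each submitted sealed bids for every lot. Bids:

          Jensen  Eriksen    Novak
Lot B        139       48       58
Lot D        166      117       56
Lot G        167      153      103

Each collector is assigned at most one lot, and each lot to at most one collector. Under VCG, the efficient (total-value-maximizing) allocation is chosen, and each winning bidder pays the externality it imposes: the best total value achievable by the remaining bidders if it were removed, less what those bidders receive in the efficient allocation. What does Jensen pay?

Efficient allocation: Jensen→Lot D ($166), Eriksen→Lot G ($153), Novak→Lot B ($58); total welfare W = $377.
Jensen receives Lot D at value $166, so the others get W − 166 = $211.
Without Jensen: best allocation of the remaining 2 bidders over all 3 lots is Eriksen→Lot D ($117), Novak→Lot G ($103), total $220.
VCG payment = (others' best without Jensen) − (others' welfare with Jensen) = 220 − 211 = $9.

Jensen pays $9.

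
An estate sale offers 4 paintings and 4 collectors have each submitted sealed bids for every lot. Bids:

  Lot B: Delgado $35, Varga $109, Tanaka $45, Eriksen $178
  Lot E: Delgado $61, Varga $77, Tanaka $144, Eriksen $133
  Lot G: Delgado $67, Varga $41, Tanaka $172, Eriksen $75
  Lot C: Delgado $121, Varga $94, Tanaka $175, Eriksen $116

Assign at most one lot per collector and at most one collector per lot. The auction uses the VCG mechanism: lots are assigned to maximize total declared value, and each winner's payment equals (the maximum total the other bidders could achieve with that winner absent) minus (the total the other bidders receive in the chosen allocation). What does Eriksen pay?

Efficient allocation: Delgado→Lot C ($121), Varga→Lot E ($77), Tanaka→Lot G ($172), Eriksen→Lot B ($178); total welfare W = $548.
Eriksen receives Lot B at value $178, so the others get W − 178 = $370.
Without Eriksen: best allocation of the remaining 3 bidders over all 4 lots is Delgado→Lot C ($121), Varga→Lot B ($109), Tanaka→Lot G ($172), total $402.
VCG payment = (others' best without Eriksen) − (others' welfare with Eriksen) = 402 − 370 = $32.

Eriksen pays $32.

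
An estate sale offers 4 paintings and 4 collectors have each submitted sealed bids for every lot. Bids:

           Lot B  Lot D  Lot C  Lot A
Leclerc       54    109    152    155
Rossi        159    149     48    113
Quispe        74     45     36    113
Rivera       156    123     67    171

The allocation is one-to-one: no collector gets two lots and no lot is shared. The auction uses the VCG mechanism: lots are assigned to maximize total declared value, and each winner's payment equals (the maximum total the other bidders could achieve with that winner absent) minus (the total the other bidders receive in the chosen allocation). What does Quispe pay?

Quispe pays $25.

Efficient allocation: Leclerc→Lot C ($152), Rossi→Lot D ($149), Quispe→Lot A ($113), Rivera→Lot B ($156); total welfare W = $570.
Quispe receives Lot A at value $113, so the others get W − 113 = $457.
Without Quispe: best allocation of the remaining 3 bidders over all 4 lots is Leclerc→Lot C ($152), Rossi→Lot B ($159), Rivera→Lot A ($171), total $482.
VCG payment = (others' best without Quispe) − (others' welfare with Quispe) = 482 − 457 = $25.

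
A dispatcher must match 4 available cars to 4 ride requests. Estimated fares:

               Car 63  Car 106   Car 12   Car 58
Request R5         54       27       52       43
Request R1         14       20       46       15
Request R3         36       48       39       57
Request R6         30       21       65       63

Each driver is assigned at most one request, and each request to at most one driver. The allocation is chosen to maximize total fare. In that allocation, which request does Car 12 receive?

Car 12 receives Request R1.

Optimal: Car 63→Request R5 ($54), Car 106→Request R3 ($48), Car 12→Request R1 ($46), Car 58→Request R6 ($63) — total 54+48+46+63 = $211.
Checked against all permutations: $211 is optimal.
Car 12's own top request is Request R6 ($65), but forcing Car 12→Request R6 and reassigning the rest optimally gives only $196 — worse by 15.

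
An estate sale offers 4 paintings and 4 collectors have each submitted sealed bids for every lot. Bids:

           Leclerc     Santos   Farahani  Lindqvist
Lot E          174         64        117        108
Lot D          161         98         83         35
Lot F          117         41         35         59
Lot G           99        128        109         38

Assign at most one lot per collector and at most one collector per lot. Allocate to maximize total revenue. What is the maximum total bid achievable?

Optimal: Leclerc→Lot D ($161), Santos→Lot G ($128), Farahani→Lot E ($117), Lindqvist→Lot F ($59) — total 161+128+117+59 = $465.
Max-entry greedy (repeatedly take the single best remaining cell) gives $444, worse by 21.
Next-best assignment: Leclerc→Lot E, Santos→Lot G, Farahani→Lot D, Lindqvist→Lot F = $444.

Max total: $465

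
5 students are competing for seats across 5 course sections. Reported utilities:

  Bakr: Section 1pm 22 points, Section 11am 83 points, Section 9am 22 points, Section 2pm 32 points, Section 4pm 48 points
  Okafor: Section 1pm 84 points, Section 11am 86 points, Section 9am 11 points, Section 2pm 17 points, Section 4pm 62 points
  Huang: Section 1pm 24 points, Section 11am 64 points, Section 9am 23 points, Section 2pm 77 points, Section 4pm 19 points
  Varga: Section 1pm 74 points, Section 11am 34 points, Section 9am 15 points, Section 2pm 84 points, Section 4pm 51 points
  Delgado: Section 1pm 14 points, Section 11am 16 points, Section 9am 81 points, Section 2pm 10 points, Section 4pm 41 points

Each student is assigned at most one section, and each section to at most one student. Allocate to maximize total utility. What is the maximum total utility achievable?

Max total: 377 points

This is the linear assignment problem.
Optimal: Bakr→Section 11am (83 points), Okafor→Section 4pm (62 points), Huang→Section 2pm (77 points), Varga→Section 1pm (74 points), Delgado→Section 9am (81 points) — total 83+62+77+74+81 = 377 points.
Column-greedy (each section in turn goes to its best remaining student) gives 351 points, worse by 26.
Next-best assignment: Bakr→Section 11am, Okafor→Section 1pm, Huang→Section 2pm, Varga→Section 4pm, Delgado→Section 9am = 376 points.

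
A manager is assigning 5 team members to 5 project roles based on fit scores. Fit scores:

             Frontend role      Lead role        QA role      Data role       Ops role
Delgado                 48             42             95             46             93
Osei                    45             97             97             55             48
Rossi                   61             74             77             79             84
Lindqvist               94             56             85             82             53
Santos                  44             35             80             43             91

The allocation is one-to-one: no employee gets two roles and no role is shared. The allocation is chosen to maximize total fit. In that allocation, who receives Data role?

Rossi receives Data role.

Optimal: Delgado→QA role (95 pts), Osei→Lead role (97 pts), Rossi→Data role (79 pts), Lindqvist→Frontend role (94 pts), Santos→Ops role (91 pts) — total 95+97+79+94+91 = 456 pts.
Row-greedy (each employee in turn takes its best remaining role) gives 413 pts, worse by 43.
Swapping Delgado↔Lindqvist (Delgado→Frontend role 48 pts, Lindqvist→QA role 85 pts) loses 56.
Every other assignment is strictly worse.
Rossi's own top role is Ops role (84 pts), but forcing Rossi→Ops role and reassigning the rest optimally gives only 413 pts — worse by 43.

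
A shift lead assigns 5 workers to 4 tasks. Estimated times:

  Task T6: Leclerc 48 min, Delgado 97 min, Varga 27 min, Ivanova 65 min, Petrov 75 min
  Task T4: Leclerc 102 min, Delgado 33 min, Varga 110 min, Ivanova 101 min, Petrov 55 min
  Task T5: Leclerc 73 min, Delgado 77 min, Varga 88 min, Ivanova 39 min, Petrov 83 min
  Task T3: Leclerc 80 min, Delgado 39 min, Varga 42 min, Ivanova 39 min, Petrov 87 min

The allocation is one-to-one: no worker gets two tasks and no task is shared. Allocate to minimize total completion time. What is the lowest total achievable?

Minimum total: 160 min

Optimal: Varga→Task T6 (27 min), Petrov→Task T4 (55 min), Ivanova→Task T5 (39 min), Delgado→Task T3 (39 min) — total 27+55+39+39 = 160 min.
Column-greedy (each task in turn goes to its cheapest remaining worker) gives 179 min, worse by 19.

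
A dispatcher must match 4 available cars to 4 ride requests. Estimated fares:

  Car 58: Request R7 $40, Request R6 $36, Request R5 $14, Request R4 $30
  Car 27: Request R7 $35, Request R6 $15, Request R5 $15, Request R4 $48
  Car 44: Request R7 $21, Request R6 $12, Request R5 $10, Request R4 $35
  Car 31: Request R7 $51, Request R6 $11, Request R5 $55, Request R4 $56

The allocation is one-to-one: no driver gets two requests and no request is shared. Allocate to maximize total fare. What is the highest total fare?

Maximum total: $161

Optimal: Car 58→Request R6 ($36), Car 27→Request R7 ($35), Car 44→Request R4 ($35), Car 31→Request R5 ($55) — total 36+35+35+55 = $161.
Row-greedy (each driver in turn takes its best remaining request) gives $155, worse by 6.
Next-best assignment: Car 58→Request R6, Car 27→Request R4, Car 44→Request R7, Car 31→Request R5 = $160.
Every other assignment is strictly worse.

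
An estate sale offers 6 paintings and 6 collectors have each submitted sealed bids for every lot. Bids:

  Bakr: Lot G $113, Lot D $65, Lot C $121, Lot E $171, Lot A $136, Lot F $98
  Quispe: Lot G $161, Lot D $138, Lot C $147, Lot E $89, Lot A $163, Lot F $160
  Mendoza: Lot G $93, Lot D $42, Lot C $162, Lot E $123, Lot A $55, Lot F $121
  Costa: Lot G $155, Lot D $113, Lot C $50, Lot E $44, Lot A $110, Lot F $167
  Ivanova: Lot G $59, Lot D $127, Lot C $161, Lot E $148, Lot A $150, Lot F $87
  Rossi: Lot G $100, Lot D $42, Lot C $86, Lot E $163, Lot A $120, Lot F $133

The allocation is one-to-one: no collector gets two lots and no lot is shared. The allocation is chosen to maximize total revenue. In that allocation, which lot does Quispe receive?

Quispe receives Lot G.

Optimal: Bakr→Lot A ($136), Quispe→Lot G ($161), Mendoza→Lot C ($162), Costa→Lot F ($167), Ivanova→Lot D ($127), Rossi→Lot E ($163) — total 136+161+162+167+127+163 = $916.
Max-entry greedy (repeatedly take the single best remaining cell) gives $890, worse by 26.
Next-best assignment: Bakr→Lot E, Quispe→Lot A, Mendoza→Lot C, Costa→Lot G, Ivanova→Lot D, Rossi→Lot F = $911.
Swapping Ivanova↔Mendoza (Ivanova→Lot C $161, Mendoza→Lot D $42) loses 86.
Quispe's own top lot is Lot A ($163), but forcing Quispe→Lot A and reassigning the rest optimally gives only $911 — worse by 5.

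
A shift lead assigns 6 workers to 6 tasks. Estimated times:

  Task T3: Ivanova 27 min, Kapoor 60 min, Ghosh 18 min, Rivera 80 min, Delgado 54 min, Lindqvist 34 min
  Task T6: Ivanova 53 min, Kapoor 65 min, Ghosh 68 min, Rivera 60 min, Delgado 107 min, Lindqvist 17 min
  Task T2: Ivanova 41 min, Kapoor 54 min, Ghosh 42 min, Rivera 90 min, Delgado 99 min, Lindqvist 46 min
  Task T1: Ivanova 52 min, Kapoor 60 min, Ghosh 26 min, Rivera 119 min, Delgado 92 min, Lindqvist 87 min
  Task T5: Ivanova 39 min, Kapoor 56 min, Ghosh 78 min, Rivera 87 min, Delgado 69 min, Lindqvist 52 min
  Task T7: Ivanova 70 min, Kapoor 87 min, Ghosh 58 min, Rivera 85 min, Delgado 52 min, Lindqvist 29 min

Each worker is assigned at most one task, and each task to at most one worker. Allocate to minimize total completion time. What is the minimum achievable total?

This is a one-to-one assignment (minimum-cost bipartite matching).
Optimal: Ivanova→Task T5 (39 min), Kapoor→Task T2 (54 min), Ghosh→Task T1 (26 min), Rivera→Task T6 (60 min), Delgado→Task T3 (54 min), Lindqvist→Task T7 (29 min) — total 39+54+26+60+54+29 = 262 min.
Next-best assignment: Ivanova→Task T3, Kapoor→Task T2, Ghosh→Task T1, Rivera→Task T5, Delgado→Task T7, Lindqvist→Task T6 = 263 min.
Swapping Kapoor↔Lindqvist (Kapoor→Task T7 87 min, Lindqvist→Task T2 46 min) adds 50.
No other one-to-one assignment undercuts 262 min.

Minimum total: 262 min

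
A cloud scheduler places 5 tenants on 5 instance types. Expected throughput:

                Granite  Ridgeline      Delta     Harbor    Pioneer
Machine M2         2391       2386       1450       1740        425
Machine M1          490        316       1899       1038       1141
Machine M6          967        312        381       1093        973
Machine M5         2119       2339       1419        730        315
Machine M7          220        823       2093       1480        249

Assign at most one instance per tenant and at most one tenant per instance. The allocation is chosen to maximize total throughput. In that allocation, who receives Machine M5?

Ridgeline receives Machine M5.

This is a one-to-one assignment (maximum-weight bipartite matching).
Optimal: Granite→Machine M2 (2391 ops/s), Ridgeline→Machine M5 (2339 ops/s), Delta→Machine M1 (1899 ops/s), Harbor→Machine M7 (1480 ops/s), Pioneer→Machine M6 (973 ops/s) — total 2391+2339+1899+1480+973 = 9082 ops/s.
Column-greedy (each instance in turn goes to its best remaining tenant) gives 7971 ops/s, worse by 1111.
Next-best assignment: Granite→Machine M2, Ridgeline→Machine M5, Delta→Machine M7, Harbor→Machine M6, Pioneer→Machine M1 = 9057 ops/s.
Ridgeline's own top instance is Machine M2 (2386 ops/s), but forcing Ridgeline→Machine M2 and reassigning the rest optimally gives only 8857 ops/s — worse by 225.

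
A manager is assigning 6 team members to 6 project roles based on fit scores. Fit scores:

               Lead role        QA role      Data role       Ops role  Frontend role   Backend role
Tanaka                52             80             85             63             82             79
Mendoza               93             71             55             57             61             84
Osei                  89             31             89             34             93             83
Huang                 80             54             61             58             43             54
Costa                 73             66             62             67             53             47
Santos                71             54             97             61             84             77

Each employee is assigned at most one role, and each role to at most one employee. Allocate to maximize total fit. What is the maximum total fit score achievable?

Maximum total: 501 pts

This is a one-to-one assignment (maximum-weight bipartite matching).
Optimal: Tanaka→QA role (80 pts), Mendoza→Backend role (84 pts), Osei→Frontend role (93 pts), Huang→Lead role (80 pts), Costa→Ops role (67 pts), Santos→Data role (97 pts) — total 80+84+93+80+67+97 = 501 pts.
Row-greedy (each employee in turn takes its best remaining role) gives 472 pts, worse by 29.
Swapping Osei↔Tanaka (Osei→QA role 31 pts, Tanaka→Frontend role 82 pts) loses 60.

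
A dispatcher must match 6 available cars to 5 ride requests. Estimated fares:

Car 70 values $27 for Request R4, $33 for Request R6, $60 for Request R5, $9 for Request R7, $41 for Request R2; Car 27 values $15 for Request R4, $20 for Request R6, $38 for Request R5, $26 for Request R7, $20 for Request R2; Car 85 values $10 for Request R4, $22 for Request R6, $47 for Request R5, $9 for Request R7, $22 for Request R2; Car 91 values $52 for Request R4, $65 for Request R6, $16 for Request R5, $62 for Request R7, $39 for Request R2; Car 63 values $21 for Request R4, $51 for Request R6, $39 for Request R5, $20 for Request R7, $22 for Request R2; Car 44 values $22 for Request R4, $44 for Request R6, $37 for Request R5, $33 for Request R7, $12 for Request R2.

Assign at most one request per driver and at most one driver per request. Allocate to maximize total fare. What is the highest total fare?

Treat this as an assignment problem: match each driver to one request.
Optimal: Car 91→Request R4 ($52), Car 63→Request R6 ($51), Car 85→Request R5 ($47), Car 44→Request R7 ($33), Car 70→Request R2 ($41) — total 52+51+47+33+41 = $224.
Column-greedy (each request in turn goes to its best remaining driver) gives $218, worse by 6.
Next-best assignment: Car 44→Request R4, Car 63→Request R6, Car 85→Request R5, Car 91→Request R7, Car 70→Request R2 = $223.

Maximum total: $224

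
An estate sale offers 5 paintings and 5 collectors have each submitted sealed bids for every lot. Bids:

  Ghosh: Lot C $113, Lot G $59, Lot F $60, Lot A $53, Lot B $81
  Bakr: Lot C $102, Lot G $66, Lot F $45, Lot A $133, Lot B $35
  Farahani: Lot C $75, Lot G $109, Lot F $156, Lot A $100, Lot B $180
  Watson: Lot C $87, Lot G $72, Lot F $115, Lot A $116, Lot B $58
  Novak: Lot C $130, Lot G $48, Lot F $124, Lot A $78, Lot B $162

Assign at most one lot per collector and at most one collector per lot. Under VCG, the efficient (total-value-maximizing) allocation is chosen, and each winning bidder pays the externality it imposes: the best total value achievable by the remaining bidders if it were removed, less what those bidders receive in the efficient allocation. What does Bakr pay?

Efficient allocation: Ghosh→Lot C ($113), Bakr→Lot A ($133), Farahani→Lot F ($156), Watson→Lot G ($72), Novak→Lot B ($162); total welfare W = $636.
Bakr receives Lot A at value $133, so the others get W − 133 = $503.
Without Bakr: best allocation of the remaining 4 bidders over all 5 lots is Ghosh→Lot C ($113), Farahani→Lot F ($156), Watson→Lot A ($116), Novak→Lot B ($162), total $547.
VCG payment = (others' best without Bakr) − (others' welfare with Bakr) = 547 − 503 = $44.

Bakr pays $44.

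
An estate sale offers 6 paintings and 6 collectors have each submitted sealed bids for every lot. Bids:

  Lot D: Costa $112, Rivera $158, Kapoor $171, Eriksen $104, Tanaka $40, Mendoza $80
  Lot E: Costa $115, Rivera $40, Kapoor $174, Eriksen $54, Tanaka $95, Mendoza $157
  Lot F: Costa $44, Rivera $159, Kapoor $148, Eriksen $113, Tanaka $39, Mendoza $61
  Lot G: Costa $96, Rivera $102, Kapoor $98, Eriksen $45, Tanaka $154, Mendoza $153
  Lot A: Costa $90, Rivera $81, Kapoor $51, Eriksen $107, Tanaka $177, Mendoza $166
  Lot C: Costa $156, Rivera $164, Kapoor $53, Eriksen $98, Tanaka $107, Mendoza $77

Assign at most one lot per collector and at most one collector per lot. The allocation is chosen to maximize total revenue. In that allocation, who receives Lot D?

Treat this as an assignment problem: match each collector to one lot.
Optimal: Costa→Lot C ($156), Rivera→Lot D ($158), Kapoor→Lot E ($174), Eriksen→Lot F ($113), Tanaka→Lot A ($177), Mendoza→Lot G ($153) — total 156+158+174+113+177+153 = $931.
Max-entry greedy (repeatedly take the single best remaining cell) gives $893, worse by 38.
No other one-to-one assignment exceeds $931.
Rivera's own top lot is Lot C ($164), but forcing Rivera→Lot C and reassigning the rest optimally gives only $893 — worse by 38.

Rivera receives Lot D.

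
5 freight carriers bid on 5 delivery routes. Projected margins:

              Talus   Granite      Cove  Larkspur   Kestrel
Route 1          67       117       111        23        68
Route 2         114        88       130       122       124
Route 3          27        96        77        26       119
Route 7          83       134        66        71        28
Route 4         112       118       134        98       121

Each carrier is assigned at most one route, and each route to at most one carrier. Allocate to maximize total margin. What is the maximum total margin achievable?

Optimal: Talus→Route 4 ($112k), Granite→Route 7 ($134k), Cove→Route 1 ($111k), Larkspur→Route 2 ($122k), Kestrel→Route 3 ($119k) — total 112+134+111+122+119 = $598k.
Max-entry greedy (repeatedly take the single best remaining cell) gives $485k, worse by 113.
Next-best assignment: Talus→Route 1, Granite→Route 7, Cove→Route 4, Larkspur→Route 2, Kestrel→Route 3 = $576k.
Swapping Granite↔Kestrel (Granite→Route 3 $96k, Kestrel→Route 7 $28k) loses 129.
Every other assignment is strictly worse.

Maximum total: $598k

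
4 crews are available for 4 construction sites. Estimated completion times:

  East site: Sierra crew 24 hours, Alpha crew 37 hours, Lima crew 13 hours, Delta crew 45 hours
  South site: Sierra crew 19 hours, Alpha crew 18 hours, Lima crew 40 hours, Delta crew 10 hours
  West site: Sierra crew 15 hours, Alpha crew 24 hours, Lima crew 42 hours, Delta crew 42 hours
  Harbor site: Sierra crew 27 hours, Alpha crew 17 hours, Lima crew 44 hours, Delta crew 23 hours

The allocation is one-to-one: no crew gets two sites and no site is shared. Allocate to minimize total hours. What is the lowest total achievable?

This is a one-to-one assignment (minimum-cost bipartite matching).
Optimal: Sierra crew→West site (15 hours), Alpha crew→Harbor site (17 hours), Lima crew→East site (13 hours), Delta crew→South site (10 hours) — total 15+17+13+10 = 55 hours.
Next-best assignment: Sierra crew→West site, Alpha crew→South site, Lima crew→East site, Delta crew→Harbor site = 69 hours.
Checked against all permutations: 55 hours is optimal.

Minimum total: 55 hours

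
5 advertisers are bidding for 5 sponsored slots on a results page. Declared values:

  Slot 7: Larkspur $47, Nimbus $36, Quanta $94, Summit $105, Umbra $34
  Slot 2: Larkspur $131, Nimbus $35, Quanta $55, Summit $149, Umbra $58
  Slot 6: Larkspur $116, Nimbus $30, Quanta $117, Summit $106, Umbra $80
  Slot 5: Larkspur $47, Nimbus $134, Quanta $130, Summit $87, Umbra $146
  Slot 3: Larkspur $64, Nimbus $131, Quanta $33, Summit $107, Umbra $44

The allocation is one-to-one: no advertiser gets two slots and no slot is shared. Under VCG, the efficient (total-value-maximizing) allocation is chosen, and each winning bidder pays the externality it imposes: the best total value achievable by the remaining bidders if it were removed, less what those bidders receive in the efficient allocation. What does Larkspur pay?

Larkspur pays $23.

Efficient allocation: Larkspur→Slot 6 ($116), Nimbus→Slot 3 ($131), Quanta→Slot 7 ($94), Summit→Slot 2 ($149), Umbra→Slot 5 ($146); total welfare W = $636.
Larkspur receives Slot 6 at value $116, so the others get W − 116 = $520.
Without Larkspur: best allocation of the remaining 4 bidders over all 5 slots is Nimbus→Slot 3 ($131), Quanta→Slot 6 ($117), Summit→Slot 2 ($149), Umbra→Slot 5 ($146), total $543.
VCG payment = (others' best without Larkspur) − (others' welfare with Larkspur) = 543 − 520 = $23.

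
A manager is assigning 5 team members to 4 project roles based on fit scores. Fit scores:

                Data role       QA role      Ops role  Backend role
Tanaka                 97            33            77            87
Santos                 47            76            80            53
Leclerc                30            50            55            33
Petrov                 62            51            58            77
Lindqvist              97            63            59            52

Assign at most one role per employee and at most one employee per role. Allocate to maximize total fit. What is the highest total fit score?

Maximum total: 327 pts

Optimal: Lindqvist→Data role (97 pts), Santos→QA role (76 pts), Tanaka→Ops role (77 pts), Petrov→Backend role (77 pts) — total 97+76+77+77 = 327 pts.
Max-entry greedy (repeatedly take the single best remaining cell) gives 317 pts, worse by 10.
Next-best assignment: Lindqvist→Data role, Santos→QA role, Petrov→Ops role, Tanaka→Backend role = 318 pts.
No other one-to-one assignment exceeds 327 pts.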